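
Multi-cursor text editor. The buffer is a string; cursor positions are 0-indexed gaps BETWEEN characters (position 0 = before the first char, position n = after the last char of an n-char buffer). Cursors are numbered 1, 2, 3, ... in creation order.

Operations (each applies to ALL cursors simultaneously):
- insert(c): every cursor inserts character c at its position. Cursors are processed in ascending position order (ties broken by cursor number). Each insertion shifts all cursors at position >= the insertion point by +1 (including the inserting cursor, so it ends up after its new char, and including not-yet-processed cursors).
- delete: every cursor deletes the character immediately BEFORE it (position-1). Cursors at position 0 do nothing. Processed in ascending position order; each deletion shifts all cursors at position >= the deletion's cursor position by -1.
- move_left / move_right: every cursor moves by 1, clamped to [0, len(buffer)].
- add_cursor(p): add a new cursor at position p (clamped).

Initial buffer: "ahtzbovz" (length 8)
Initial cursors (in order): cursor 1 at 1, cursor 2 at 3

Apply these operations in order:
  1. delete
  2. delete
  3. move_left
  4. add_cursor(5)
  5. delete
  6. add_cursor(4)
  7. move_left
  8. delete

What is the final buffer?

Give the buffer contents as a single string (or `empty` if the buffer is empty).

After op 1 (delete): buffer="hzbovz" (len 6), cursors c1@0 c2@1, authorship ......
After op 2 (delete): buffer="zbovz" (len 5), cursors c1@0 c2@0, authorship .....
After op 3 (move_left): buffer="zbovz" (len 5), cursors c1@0 c2@0, authorship .....
After op 4 (add_cursor(5)): buffer="zbovz" (len 5), cursors c1@0 c2@0 c3@5, authorship .....
After op 5 (delete): buffer="zbov" (len 4), cursors c1@0 c2@0 c3@4, authorship ....
After op 6 (add_cursor(4)): buffer="zbov" (len 4), cursors c1@0 c2@0 c3@4 c4@4, authorship ....
After op 7 (move_left): buffer="zbov" (len 4), cursors c1@0 c2@0 c3@3 c4@3, authorship ....
After op 8 (delete): buffer="zv" (len 2), cursors c1@0 c2@0 c3@1 c4@1, authorship ..

Answer: zv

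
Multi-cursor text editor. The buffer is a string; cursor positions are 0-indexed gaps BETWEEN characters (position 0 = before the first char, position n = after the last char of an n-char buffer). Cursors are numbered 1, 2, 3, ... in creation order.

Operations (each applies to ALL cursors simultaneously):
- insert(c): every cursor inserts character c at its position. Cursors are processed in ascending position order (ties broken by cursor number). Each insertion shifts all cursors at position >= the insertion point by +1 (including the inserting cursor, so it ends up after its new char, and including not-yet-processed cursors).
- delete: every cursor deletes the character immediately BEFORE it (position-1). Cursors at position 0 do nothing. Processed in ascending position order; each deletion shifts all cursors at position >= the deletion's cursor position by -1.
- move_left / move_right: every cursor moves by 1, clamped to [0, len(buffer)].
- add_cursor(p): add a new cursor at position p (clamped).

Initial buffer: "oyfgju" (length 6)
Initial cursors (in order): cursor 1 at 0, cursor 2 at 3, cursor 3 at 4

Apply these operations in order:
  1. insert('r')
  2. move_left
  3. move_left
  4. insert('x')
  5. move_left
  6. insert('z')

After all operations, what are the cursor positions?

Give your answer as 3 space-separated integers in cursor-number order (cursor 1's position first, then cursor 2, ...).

After op 1 (insert('r')): buffer="royfrgrju" (len 9), cursors c1@1 c2@5 c3@7, authorship 1...2.3..
After op 2 (move_left): buffer="royfrgrju" (len 9), cursors c1@0 c2@4 c3@6, authorship 1...2.3..
After op 3 (move_left): buffer="royfrgrju" (len 9), cursors c1@0 c2@3 c3@5, authorship 1...2.3..
After op 4 (insert('x')): buffer="xroyxfrxgrju" (len 12), cursors c1@1 c2@5 c3@8, authorship 11..2.23.3..
After op 5 (move_left): buffer="xroyxfrxgrju" (len 12), cursors c1@0 c2@4 c3@7, authorship 11..2.23.3..
After op 6 (insert('z')): buffer="zxroyzxfrzxgrju" (len 15), cursors c1@1 c2@6 c3@10, authorship 111..22.233.3..

Answer: 1 6 10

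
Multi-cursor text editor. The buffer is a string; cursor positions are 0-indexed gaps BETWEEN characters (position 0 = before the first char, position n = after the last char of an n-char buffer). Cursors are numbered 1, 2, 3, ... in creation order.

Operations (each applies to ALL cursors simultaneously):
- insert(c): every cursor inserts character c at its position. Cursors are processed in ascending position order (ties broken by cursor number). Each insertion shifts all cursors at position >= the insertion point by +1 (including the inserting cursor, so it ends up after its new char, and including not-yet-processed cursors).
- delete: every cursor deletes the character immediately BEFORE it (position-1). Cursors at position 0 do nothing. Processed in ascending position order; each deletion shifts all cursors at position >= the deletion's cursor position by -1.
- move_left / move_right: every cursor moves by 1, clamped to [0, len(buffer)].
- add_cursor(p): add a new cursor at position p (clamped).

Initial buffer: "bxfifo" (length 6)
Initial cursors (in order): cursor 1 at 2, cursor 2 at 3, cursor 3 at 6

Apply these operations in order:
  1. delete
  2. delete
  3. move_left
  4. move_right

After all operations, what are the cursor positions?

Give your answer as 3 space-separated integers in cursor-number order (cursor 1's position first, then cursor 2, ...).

Answer: 1 1 1

Derivation:
After op 1 (delete): buffer="bif" (len 3), cursors c1@1 c2@1 c3@3, authorship ...
After op 2 (delete): buffer="i" (len 1), cursors c1@0 c2@0 c3@1, authorship .
After op 3 (move_left): buffer="i" (len 1), cursors c1@0 c2@0 c3@0, authorship .
After op 4 (move_right): buffer="i" (len 1), cursors c1@1 c2@1 c3@1, authorship .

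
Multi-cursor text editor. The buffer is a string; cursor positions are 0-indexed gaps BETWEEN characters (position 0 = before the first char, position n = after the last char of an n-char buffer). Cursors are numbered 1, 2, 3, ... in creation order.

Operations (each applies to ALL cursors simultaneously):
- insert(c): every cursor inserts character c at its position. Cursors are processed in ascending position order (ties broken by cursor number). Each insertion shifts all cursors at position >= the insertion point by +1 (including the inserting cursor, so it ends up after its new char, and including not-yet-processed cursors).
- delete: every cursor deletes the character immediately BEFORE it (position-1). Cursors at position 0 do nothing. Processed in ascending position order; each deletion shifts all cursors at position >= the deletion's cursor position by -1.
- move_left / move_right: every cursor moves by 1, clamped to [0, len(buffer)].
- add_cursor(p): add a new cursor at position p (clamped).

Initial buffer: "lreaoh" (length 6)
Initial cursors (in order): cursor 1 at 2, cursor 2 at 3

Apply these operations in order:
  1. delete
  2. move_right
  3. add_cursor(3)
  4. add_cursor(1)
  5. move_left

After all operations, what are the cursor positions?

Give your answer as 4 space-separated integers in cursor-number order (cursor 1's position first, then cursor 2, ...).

After op 1 (delete): buffer="laoh" (len 4), cursors c1@1 c2@1, authorship ....
After op 2 (move_right): buffer="laoh" (len 4), cursors c1@2 c2@2, authorship ....
After op 3 (add_cursor(3)): buffer="laoh" (len 4), cursors c1@2 c2@2 c3@3, authorship ....
After op 4 (add_cursor(1)): buffer="laoh" (len 4), cursors c4@1 c1@2 c2@2 c3@3, authorship ....
After op 5 (move_left): buffer="laoh" (len 4), cursors c4@0 c1@1 c2@1 c3@2, authorship ....

Answer: 1 1 2 0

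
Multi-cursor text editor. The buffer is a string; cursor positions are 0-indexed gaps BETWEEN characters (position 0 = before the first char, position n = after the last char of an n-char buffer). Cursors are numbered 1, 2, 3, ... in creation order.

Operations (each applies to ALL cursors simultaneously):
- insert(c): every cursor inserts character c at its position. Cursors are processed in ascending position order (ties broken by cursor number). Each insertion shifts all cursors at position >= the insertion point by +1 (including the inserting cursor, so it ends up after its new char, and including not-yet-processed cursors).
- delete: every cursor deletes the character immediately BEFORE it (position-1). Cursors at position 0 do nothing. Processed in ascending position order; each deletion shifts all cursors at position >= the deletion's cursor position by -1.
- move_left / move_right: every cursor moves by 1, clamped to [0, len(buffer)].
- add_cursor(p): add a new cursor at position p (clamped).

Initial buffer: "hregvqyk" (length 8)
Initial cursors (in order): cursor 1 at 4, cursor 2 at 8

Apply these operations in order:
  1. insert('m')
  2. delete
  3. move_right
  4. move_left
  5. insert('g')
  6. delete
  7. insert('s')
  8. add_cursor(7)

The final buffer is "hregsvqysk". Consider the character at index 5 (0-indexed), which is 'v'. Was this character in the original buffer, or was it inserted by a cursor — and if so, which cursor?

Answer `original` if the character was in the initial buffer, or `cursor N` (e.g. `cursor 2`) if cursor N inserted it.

Answer: original

Derivation:
After op 1 (insert('m')): buffer="hregmvqykm" (len 10), cursors c1@5 c2@10, authorship ....1....2
After op 2 (delete): buffer="hregvqyk" (len 8), cursors c1@4 c2@8, authorship ........
After op 3 (move_right): buffer="hregvqyk" (len 8), cursors c1@5 c2@8, authorship ........
After op 4 (move_left): buffer="hregvqyk" (len 8), cursors c1@4 c2@7, authorship ........
After op 5 (insert('g')): buffer="hreggvqygk" (len 10), cursors c1@5 c2@9, authorship ....1...2.
After op 6 (delete): buffer="hregvqyk" (len 8), cursors c1@4 c2@7, authorship ........
After op 7 (insert('s')): buffer="hregsvqysk" (len 10), cursors c1@5 c2@9, authorship ....1...2.
After op 8 (add_cursor(7)): buffer="hregsvqysk" (len 10), cursors c1@5 c3@7 c2@9, authorship ....1...2.
Authorship (.=original, N=cursor N): . . . . 1 . . . 2 .
Index 5: author = original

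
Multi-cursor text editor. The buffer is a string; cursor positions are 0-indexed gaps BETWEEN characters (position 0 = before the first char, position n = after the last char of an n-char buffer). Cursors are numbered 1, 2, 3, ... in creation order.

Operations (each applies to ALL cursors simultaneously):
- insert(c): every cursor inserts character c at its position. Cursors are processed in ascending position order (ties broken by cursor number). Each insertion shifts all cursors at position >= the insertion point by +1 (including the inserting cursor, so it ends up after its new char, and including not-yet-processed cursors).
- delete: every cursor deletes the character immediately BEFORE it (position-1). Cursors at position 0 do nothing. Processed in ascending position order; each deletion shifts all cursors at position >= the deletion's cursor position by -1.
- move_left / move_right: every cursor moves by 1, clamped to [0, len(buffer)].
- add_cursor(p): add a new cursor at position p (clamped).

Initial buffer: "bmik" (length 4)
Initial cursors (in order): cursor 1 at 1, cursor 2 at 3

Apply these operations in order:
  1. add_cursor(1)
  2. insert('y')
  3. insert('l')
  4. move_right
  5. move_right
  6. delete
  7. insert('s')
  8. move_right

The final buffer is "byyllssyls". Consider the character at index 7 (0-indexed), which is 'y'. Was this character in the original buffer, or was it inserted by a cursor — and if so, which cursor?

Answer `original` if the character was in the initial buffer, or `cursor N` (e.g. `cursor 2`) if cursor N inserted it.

Answer: cursor 2

Derivation:
After op 1 (add_cursor(1)): buffer="bmik" (len 4), cursors c1@1 c3@1 c2@3, authorship ....
After op 2 (insert('y')): buffer="byymiyk" (len 7), cursors c1@3 c3@3 c2@6, authorship .13..2.
After op 3 (insert('l')): buffer="byyllmiylk" (len 10), cursors c1@5 c3@5 c2@9, authorship .1313..22.
After op 4 (move_right): buffer="byyllmiylk" (len 10), cursors c1@6 c3@6 c2@10, authorship .1313..22.
After op 5 (move_right): buffer="byyllmiylk" (len 10), cursors c1@7 c3@7 c2@10, authorship .1313..22.
After op 6 (delete): buffer="byyllyl" (len 7), cursors c1@5 c3@5 c2@7, authorship .131322
After op 7 (insert('s')): buffer="byyllssyls" (len 10), cursors c1@7 c3@7 c2@10, authorship .131313222
After op 8 (move_right): buffer="byyllssyls" (len 10), cursors c1@8 c3@8 c2@10, authorship .131313222
Authorship (.=original, N=cursor N): . 1 3 1 3 1 3 2 2 2
Index 7: author = 2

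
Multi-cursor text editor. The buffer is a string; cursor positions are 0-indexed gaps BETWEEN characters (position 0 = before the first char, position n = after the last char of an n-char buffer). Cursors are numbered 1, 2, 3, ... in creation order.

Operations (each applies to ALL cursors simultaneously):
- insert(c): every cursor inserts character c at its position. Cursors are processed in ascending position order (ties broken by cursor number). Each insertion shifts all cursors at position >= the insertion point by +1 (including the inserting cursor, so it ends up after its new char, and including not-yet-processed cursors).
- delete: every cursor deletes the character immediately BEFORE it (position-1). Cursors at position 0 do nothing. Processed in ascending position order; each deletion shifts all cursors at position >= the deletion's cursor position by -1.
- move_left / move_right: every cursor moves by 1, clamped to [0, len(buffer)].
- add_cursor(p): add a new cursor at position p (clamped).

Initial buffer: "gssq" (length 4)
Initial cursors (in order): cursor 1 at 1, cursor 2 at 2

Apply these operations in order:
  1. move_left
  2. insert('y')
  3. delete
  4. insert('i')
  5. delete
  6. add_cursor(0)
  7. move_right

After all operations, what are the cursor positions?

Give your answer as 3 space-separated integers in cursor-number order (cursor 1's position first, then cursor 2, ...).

After op 1 (move_left): buffer="gssq" (len 4), cursors c1@0 c2@1, authorship ....
After op 2 (insert('y')): buffer="ygyssq" (len 6), cursors c1@1 c2@3, authorship 1.2...
After op 3 (delete): buffer="gssq" (len 4), cursors c1@0 c2@1, authorship ....
After op 4 (insert('i')): buffer="igissq" (len 6), cursors c1@1 c2@3, authorship 1.2...
After op 5 (delete): buffer="gssq" (len 4), cursors c1@0 c2@1, authorship ....
After op 6 (add_cursor(0)): buffer="gssq" (len 4), cursors c1@0 c3@0 c2@1, authorship ....
After op 7 (move_right): buffer="gssq" (len 4), cursors c1@1 c3@1 c2@2, authorship ....

Answer: 1 2 1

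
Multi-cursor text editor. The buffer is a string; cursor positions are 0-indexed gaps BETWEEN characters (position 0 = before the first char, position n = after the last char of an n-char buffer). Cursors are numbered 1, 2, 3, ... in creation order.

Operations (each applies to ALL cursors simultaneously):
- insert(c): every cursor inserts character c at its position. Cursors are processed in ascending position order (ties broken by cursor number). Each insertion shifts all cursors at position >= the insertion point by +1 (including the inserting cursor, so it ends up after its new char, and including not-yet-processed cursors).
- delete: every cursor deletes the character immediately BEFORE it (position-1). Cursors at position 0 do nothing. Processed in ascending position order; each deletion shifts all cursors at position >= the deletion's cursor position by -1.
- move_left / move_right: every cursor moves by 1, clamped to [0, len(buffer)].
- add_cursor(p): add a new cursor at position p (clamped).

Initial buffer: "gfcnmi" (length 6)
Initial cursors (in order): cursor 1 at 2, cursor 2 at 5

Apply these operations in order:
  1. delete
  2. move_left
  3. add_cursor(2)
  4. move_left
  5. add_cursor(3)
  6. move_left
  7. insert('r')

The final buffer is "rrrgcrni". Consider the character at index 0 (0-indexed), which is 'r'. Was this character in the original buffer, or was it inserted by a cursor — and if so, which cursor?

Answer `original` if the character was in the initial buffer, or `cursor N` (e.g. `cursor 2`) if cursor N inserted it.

Answer: cursor 1

Derivation:
After op 1 (delete): buffer="gcni" (len 4), cursors c1@1 c2@3, authorship ....
After op 2 (move_left): buffer="gcni" (len 4), cursors c1@0 c2@2, authorship ....
After op 3 (add_cursor(2)): buffer="gcni" (len 4), cursors c1@0 c2@2 c3@2, authorship ....
After op 4 (move_left): buffer="gcni" (len 4), cursors c1@0 c2@1 c3@1, authorship ....
After op 5 (add_cursor(3)): buffer="gcni" (len 4), cursors c1@0 c2@1 c3@1 c4@3, authorship ....
After op 6 (move_left): buffer="gcni" (len 4), cursors c1@0 c2@0 c3@0 c4@2, authorship ....
After op 7 (insert('r')): buffer="rrrgcrni" (len 8), cursors c1@3 c2@3 c3@3 c4@6, authorship 123..4..
Authorship (.=original, N=cursor N): 1 2 3 . . 4 . .
Index 0: author = 1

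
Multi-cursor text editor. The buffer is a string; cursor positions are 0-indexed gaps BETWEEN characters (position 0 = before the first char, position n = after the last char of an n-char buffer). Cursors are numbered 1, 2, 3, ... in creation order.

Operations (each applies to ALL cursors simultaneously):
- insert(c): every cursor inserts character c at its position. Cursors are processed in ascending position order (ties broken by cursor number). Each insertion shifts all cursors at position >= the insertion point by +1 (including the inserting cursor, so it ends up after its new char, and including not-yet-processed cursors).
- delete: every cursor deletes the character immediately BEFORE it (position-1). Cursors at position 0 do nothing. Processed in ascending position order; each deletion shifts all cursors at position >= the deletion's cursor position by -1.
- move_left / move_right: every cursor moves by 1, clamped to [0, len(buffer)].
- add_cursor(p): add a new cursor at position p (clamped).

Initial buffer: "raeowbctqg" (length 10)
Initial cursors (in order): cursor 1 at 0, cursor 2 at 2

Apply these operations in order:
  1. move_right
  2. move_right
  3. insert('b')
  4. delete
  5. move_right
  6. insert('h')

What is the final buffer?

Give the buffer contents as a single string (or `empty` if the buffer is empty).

After op 1 (move_right): buffer="raeowbctqg" (len 10), cursors c1@1 c2@3, authorship ..........
After op 2 (move_right): buffer="raeowbctqg" (len 10), cursors c1@2 c2@4, authorship ..........
After op 3 (insert('b')): buffer="rabeobwbctqg" (len 12), cursors c1@3 c2@6, authorship ..1..2......
After op 4 (delete): buffer="raeowbctqg" (len 10), cursors c1@2 c2@4, authorship ..........
After op 5 (move_right): buffer="raeowbctqg" (len 10), cursors c1@3 c2@5, authorship ..........
After op 6 (insert('h')): buffer="raehowhbctqg" (len 12), cursors c1@4 c2@7, authorship ...1..2.....

Answer: raehowhbctqg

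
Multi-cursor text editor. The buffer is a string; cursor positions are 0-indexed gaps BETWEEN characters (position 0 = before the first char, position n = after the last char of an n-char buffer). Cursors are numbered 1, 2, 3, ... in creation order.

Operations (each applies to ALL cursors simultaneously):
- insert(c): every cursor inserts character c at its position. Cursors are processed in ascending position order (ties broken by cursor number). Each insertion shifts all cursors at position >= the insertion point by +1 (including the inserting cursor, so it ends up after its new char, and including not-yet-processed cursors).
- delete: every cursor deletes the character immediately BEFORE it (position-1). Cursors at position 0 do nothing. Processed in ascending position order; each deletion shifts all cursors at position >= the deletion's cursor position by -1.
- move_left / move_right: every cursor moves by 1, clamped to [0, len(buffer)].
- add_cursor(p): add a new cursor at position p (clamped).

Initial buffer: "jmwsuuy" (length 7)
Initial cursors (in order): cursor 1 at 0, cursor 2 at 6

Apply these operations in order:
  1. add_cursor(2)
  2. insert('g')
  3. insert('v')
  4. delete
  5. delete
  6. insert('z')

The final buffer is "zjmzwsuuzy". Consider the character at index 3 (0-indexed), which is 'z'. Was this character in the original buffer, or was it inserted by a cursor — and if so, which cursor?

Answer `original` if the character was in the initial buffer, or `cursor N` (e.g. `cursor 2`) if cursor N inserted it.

After op 1 (add_cursor(2)): buffer="jmwsuuy" (len 7), cursors c1@0 c3@2 c2@6, authorship .......
After op 2 (insert('g')): buffer="gjmgwsuugy" (len 10), cursors c1@1 c3@4 c2@9, authorship 1..3....2.
After op 3 (insert('v')): buffer="gvjmgvwsuugvy" (len 13), cursors c1@2 c3@6 c2@12, authorship 11..33....22.
After op 4 (delete): buffer="gjmgwsuugy" (len 10), cursors c1@1 c3@4 c2@9, authorship 1..3....2.
After op 5 (delete): buffer="jmwsuuy" (len 7), cursors c1@0 c3@2 c2@6, authorship .......
After op 6 (insert('z')): buffer="zjmzwsuuzy" (len 10), cursors c1@1 c3@4 c2@9, authorship 1..3....2.
Authorship (.=original, N=cursor N): 1 . . 3 . . . . 2 .
Index 3: author = 3

Answer: cursor 3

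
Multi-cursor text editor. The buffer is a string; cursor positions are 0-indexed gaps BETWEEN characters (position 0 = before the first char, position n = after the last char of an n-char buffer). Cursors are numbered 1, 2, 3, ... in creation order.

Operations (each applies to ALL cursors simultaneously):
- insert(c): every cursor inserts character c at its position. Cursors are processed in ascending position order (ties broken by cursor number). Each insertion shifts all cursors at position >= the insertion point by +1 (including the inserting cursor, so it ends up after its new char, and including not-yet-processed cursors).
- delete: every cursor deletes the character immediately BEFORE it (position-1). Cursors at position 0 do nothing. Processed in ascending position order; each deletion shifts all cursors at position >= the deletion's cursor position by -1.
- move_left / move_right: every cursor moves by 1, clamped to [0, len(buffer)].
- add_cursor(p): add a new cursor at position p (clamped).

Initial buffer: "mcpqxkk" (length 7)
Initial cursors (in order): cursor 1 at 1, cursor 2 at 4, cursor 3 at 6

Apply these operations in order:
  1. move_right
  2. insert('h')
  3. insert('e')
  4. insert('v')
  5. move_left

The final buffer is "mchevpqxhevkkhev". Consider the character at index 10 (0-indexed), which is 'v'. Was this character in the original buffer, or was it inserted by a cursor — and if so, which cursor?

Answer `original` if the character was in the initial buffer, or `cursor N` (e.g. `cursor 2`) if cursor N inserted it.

After op 1 (move_right): buffer="mcpqxkk" (len 7), cursors c1@2 c2@5 c3@7, authorship .......
After op 2 (insert('h')): buffer="mchpqxhkkh" (len 10), cursors c1@3 c2@7 c3@10, authorship ..1...2..3
After op 3 (insert('e')): buffer="mchepqxhekkhe" (len 13), cursors c1@4 c2@9 c3@13, authorship ..11...22..33
After op 4 (insert('v')): buffer="mchevpqxhevkkhev" (len 16), cursors c1@5 c2@11 c3@16, authorship ..111...222..333
After op 5 (move_left): buffer="mchevpqxhevkkhev" (len 16), cursors c1@4 c2@10 c3@15, authorship ..111...222..333
Authorship (.=original, N=cursor N): . . 1 1 1 . . . 2 2 2 . . 3 3 3
Index 10: author = 2

Answer: cursor 2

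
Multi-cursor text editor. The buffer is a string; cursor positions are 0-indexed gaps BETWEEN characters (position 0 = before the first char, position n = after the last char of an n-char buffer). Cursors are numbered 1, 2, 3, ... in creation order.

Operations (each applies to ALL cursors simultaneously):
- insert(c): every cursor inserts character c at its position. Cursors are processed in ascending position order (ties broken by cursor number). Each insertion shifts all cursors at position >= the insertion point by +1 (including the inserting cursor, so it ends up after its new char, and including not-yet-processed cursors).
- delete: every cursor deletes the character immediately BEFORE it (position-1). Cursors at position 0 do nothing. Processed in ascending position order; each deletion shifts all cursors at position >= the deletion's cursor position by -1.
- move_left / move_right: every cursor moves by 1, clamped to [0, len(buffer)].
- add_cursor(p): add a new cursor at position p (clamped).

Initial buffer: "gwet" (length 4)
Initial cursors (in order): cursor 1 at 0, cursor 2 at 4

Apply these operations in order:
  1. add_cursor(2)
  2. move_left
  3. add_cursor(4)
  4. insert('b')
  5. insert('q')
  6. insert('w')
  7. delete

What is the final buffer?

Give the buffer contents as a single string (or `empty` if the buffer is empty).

After op 1 (add_cursor(2)): buffer="gwet" (len 4), cursors c1@0 c3@2 c2@4, authorship ....
After op 2 (move_left): buffer="gwet" (len 4), cursors c1@0 c3@1 c2@3, authorship ....
After op 3 (add_cursor(4)): buffer="gwet" (len 4), cursors c1@0 c3@1 c2@3 c4@4, authorship ....
After op 4 (insert('b')): buffer="bgbwebtb" (len 8), cursors c1@1 c3@3 c2@6 c4@8, authorship 1.3..2.4
After op 5 (insert('q')): buffer="bqgbqwebqtbq" (len 12), cursors c1@2 c3@5 c2@9 c4@12, authorship 11.33..22.44
After op 6 (insert('w')): buffer="bqwgbqwwebqwtbqw" (len 16), cursors c1@3 c3@7 c2@12 c4@16, authorship 111.333..222.444
After op 7 (delete): buffer="bqgbqwebqtbq" (len 12), cursors c1@2 c3@5 c2@9 c4@12, authorship 11.33..22.44

Answer: bqgbqwebqtbq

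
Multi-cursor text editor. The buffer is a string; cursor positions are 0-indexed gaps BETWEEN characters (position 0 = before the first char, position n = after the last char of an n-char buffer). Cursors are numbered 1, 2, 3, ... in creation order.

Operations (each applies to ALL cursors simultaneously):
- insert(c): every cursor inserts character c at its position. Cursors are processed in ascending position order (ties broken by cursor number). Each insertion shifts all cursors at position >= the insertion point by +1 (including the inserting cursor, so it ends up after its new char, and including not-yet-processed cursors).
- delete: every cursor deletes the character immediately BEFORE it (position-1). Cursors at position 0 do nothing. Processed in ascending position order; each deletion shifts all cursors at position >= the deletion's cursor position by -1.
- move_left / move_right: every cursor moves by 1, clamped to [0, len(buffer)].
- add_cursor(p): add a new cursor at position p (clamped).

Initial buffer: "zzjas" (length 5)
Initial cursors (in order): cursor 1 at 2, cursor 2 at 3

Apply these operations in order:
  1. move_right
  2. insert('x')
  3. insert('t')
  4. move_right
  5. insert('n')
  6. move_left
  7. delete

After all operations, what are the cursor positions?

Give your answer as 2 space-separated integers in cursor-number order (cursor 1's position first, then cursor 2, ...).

Answer: 5 8

Derivation:
After op 1 (move_right): buffer="zzjas" (len 5), cursors c1@3 c2@4, authorship .....
After op 2 (insert('x')): buffer="zzjxaxs" (len 7), cursors c1@4 c2@6, authorship ...1.2.
After op 3 (insert('t')): buffer="zzjxtaxts" (len 9), cursors c1@5 c2@8, authorship ...11.22.
After op 4 (move_right): buffer="zzjxtaxts" (len 9), cursors c1@6 c2@9, authorship ...11.22.
After op 5 (insert('n')): buffer="zzjxtanxtsn" (len 11), cursors c1@7 c2@11, authorship ...11.122.2
After op 6 (move_left): buffer="zzjxtanxtsn" (len 11), cursors c1@6 c2@10, authorship ...11.122.2
After op 7 (delete): buffer="zzjxtnxtn" (len 9), cursors c1@5 c2@8, authorship ...111222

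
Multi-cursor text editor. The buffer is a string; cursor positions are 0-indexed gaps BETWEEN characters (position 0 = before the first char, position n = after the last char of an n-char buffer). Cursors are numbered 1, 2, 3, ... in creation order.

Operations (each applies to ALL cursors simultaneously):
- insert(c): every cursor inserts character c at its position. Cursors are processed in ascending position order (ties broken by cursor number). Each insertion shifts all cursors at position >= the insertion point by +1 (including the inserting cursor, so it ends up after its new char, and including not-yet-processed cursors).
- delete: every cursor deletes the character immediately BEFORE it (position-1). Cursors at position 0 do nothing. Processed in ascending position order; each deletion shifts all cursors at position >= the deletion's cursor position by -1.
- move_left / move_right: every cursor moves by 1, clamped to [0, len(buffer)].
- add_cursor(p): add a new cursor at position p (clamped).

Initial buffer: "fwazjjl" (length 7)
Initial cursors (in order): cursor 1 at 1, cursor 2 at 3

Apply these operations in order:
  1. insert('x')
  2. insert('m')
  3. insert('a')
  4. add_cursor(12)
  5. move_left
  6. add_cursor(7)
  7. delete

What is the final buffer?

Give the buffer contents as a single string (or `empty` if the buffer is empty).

After op 1 (insert('x')): buffer="fxwaxzjjl" (len 9), cursors c1@2 c2@5, authorship .1..2....
After op 2 (insert('m')): buffer="fxmwaxmzjjl" (len 11), cursors c1@3 c2@7, authorship .11..22....
After op 3 (insert('a')): buffer="fxmawaxmazjjl" (len 13), cursors c1@4 c2@9, authorship .111..222....
After op 4 (add_cursor(12)): buffer="fxmawaxmazjjl" (len 13), cursors c1@4 c2@9 c3@12, authorship .111..222....
After op 5 (move_left): buffer="fxmawaxmazjjl" (len 13), cursors c1@3 c2@8 c3@11, authorship .111..222....
After op 6 (add_cursor(7)): buffer="fxmawaxmazjjl" (len 13), cursors c1@3 c4@7 c2@8 c3@11, authorship .111..222....
After op 7 (delete): buffer="fxawaazjl" (len 9), cursors c1@2 c2@5 c4@5 c3@7, authorship .11..2...

Answer: fxawaazjl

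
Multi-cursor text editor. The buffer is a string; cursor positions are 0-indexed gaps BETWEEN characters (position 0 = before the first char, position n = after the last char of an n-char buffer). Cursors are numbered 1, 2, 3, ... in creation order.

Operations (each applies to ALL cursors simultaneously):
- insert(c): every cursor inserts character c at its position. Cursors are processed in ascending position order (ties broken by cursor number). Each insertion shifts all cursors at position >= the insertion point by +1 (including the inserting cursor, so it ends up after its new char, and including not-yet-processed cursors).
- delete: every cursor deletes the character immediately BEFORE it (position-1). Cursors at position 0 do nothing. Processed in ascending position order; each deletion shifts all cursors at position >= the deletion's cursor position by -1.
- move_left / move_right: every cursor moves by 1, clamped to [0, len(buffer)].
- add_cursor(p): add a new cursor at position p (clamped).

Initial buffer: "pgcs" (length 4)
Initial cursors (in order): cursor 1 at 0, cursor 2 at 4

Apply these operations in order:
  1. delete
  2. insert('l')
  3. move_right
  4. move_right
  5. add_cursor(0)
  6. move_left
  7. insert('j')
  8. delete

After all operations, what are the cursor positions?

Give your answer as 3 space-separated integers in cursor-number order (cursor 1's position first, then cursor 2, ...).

Answer: 2 4 0

Derivation:
After op 1 (delete): buffer="pgc" (len 3), cursors c1@0 c2@3, authorship ...
After op 2 (insert('l')): buffer="lpgcl" (len 5), cursors c1@1 c2@5, authorship 1...2
After op 3 (move_right): buffer="lpgcl" (len 5), cursors c1@2 c2@5, authorship 1...2
After op 4 (move_right): buffer="lpgcl" (len 5), cursors c1@3 c2@5, authorship 1...2
After op 5 (add_cursor(0)): buffer="lpgcl" (len 5), cursors c3@0 c1@3 c2@5, authorship 1...2
After op 6 (move_left): buffer="lpgcl" (len 5), cursors c3@0 c1@2 c2@4, authorship 1...2
After op 7 (insert('j')): buffer="jlpjgcjl" (len 8), cursors c3@1 c1@4 c2@7, authorship 31.1..22
After op 8 (delete): buffer="lpgcl" (len 5), cursors c3@0 c1@2 c2@4, authorship 1...2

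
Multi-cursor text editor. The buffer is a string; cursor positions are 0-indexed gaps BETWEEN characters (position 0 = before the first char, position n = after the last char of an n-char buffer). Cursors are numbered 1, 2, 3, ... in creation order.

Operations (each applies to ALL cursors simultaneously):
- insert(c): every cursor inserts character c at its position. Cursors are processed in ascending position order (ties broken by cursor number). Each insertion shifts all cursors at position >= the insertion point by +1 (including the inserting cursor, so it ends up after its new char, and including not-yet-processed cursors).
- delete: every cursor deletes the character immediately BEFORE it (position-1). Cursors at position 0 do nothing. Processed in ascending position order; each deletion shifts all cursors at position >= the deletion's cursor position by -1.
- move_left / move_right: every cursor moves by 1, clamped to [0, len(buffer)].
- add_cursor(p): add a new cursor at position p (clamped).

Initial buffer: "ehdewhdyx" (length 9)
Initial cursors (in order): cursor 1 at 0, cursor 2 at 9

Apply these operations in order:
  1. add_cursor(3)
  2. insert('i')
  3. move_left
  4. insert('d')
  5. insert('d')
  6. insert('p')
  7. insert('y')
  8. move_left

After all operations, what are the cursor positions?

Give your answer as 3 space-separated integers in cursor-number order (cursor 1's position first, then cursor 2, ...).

After op 1 (add_cursor(3)): buffer="ehdewhdyx" (len 9), cursors c1@0 c3@3 c2@9, authorship .........
After op 2 (insert('i')): buffer="iehdiewhdyxi" (len 12), cursors c1@1 c3@5 c2@12, authorship 1...3......2
After op 3 (move_left): buffer="iehdiewhdyxi" (len 12), cursors c1@0 c3@4 c2@11, authorship 1...3......2
After op 4 (insert('d')): buffer="diehddiewhdyxdi" (len 15), cursors c1@1 c3@6 c2@14, authorship 11...33......22
After op 5 (insert('d')): buffer="ddiehdddiewhdyxddi" (len 18), cursors c1@2 c3@8 c2@17, authorship 111...333......222
After op 6 (insert('p')): buffer="ddpiehdddpiewhdyxddpi" (len 21), cursors c1@3 c3@10 c2@20, authorship 1111...3333......2222
After op 7 (insert('y')): buffer="ddpyiehdddpyiewhdyxddpyi" (len 24), cursors c1@4 c3@12 c2@23, authorship 11111...33333......22222
After op 8 (move_left): buffer="ddpyiehdddpyiewhdyxddpyi" (len 24), cursors c1@3 c3@11 c2@22, authorship 11111...33333......22222

Answer: 3 22 11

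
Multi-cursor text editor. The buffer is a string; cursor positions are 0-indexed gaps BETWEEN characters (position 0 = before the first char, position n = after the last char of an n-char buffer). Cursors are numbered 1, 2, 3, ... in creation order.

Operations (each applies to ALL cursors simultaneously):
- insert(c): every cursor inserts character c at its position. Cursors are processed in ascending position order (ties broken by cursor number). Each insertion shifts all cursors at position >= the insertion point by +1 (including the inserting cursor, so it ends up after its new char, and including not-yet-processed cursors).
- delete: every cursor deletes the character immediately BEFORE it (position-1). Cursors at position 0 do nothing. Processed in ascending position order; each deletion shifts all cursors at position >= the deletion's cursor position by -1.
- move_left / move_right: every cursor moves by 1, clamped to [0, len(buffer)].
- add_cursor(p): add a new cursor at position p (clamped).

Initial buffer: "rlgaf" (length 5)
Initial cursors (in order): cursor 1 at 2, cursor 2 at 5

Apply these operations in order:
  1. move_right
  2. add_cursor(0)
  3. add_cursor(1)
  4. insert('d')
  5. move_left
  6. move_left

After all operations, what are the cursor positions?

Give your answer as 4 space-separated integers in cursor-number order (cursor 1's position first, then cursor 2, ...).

Answer: 4 7 0 1

Derivation:
After op 1 (move_right): buffer="rlgaf" (len 5), cursors c1@3 c2@5, authorship .....
After op 2 (add_cursor(0)): buffer="rlgaf" (len 5), cursors c3@0 c1@3 c2@5, authorship .....
After op 3 (add_cursor(1)): buffer="rlgaf" (len 5), cursors c3@0 c4@1 c1@3 c2@5, authorship .....
After op 4 (insert('d')): buffer="drdlgdafd" (len 9), cursors c3@1 c4@3 c1@6 c2@9, authorship 3.4..1..2
After op 5 (move_left): buffer="drdlgdafd" (len 9), cursors c3@0 c4@2 c1@5 c2@8, authorship 3.4..1..2
After op 6 (move_left): buffer="drdlgdafd" (len 9), cursors c3@0 c4@1 c1@4 c2@7, authorship 3.4..1..2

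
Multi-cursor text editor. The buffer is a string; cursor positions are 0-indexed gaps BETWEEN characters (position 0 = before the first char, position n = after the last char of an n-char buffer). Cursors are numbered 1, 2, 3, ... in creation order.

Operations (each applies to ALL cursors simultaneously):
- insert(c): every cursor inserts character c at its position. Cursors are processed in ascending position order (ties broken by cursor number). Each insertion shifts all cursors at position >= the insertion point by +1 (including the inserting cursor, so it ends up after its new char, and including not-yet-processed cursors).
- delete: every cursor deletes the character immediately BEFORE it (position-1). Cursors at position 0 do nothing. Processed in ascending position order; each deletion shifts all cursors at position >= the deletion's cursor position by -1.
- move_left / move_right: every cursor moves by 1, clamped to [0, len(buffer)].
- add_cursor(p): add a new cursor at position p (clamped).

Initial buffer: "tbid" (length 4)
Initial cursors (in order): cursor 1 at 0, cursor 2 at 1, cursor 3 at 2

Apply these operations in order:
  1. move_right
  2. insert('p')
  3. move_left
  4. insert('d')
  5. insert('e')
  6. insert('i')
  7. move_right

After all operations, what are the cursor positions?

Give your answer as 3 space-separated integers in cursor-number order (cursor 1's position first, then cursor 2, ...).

Answer: 5 10 15

Derivation:
After op 1 (move_right): buffer="tbid" (len 4), cursors c1@1 c2@2 c3@3, authorship ....
After op 2 (insert('p')): buffer="tpbpipd" (len 7), cursors c1@2 c2@4 c3@6, authorship .1.2.3.
After op 3 (move_left): buffer="tpbpipd" (len 7), cursors c1@1 c2@3 c3@5, authorship .1.2.3.
After op 4 (insert('d')): buffer="tdpbdpidpd" (len 10), cursors c1@2 c2@5 c3@8, authorship .11.22.33.
After op 5 (insert('e')): buffer="tdepbdepidepd" (len 13), cursors c1@3 c2@7 c3@11, authorship .111.222.333.
After op 6 (insert('i')): buffer="tdeipbdeipideipd" (len 16), cursors c1@4 c2@9 c3@14, authorship .1111.2222.3333.
After op 7 (move_right): buffer="tdeipbdeipideipd" (len 16), cursors c1@5 c2@10 c3@15, authorship .1111.2222.3333.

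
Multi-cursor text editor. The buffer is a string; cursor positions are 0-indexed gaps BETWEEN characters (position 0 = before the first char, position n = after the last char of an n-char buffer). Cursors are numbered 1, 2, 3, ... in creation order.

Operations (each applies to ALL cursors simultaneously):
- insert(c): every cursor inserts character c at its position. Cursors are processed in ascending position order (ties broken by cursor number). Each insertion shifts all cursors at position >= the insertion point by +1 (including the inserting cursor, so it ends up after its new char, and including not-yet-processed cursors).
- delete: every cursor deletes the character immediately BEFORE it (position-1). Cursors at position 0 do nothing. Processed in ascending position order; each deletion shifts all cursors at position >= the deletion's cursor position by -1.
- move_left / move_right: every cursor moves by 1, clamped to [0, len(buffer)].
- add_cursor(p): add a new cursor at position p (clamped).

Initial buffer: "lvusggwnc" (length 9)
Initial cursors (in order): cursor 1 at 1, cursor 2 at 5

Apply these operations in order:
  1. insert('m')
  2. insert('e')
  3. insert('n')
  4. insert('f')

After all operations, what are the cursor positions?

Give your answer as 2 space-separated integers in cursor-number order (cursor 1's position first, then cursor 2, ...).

After op 1 (insert('m')): buffer="lmvusgmgwnc" (len 11), cursors c1@2 c2@7, authorship .1....2....
After op 2 (insert('e')): buffer="lmevusgmegwnc" (len 13), cursors c1@3 c2@9, authorship .11....22....
After op 3 (insert('n')): buffer="lmenvusgmengwnc" (len 15), cursors c1@4 c2@11, authorship .111....222....
After op 4 (insert('f')): buffer="lmenfvusgmenfgwnc" (len 17), cursors c1@5 c2@13, authorship .1111....2222....

Answer: 5 13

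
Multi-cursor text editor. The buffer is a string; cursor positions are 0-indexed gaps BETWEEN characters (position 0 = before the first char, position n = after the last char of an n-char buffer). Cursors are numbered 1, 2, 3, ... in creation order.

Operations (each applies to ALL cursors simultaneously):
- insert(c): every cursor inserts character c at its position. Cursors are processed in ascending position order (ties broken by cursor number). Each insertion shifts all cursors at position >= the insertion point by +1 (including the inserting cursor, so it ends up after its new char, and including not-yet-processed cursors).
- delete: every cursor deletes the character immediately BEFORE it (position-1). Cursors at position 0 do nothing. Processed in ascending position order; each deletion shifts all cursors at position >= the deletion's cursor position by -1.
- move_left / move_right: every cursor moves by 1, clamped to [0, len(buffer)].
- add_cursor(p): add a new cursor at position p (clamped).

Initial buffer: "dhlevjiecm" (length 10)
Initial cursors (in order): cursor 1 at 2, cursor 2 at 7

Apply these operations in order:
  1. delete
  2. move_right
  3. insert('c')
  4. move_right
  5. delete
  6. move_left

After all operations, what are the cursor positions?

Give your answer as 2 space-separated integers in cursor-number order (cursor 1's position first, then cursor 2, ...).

After op 1 (delete): buffer="dlevjecm" (len 8), cursors c1@1 c2@5, authorship ........
After op 2 (move_right): buffer="dlevjecm" (len 8), cursors c1@2 c2@6, authorship ........
After op 3 (insert('c')): buffer="dlcevjeccm" (len 10), cursors c1@3 c2@8, authorship ..1....2..
After op 4 (move_right): buffer="dlcevjeccm" (len 10), cursors c1@4 c2@9, authorship ..1....2..
After op 5 (delete): buffer="dlcvjecm" (len 8), cursors c1@3 c2@7, authorship ..1...2.
After op 6 (move_left): buffer="dlcvjecm" (len 8), cursors c1@2 c2@6, authorship ..1...2.

Answer: 2 6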